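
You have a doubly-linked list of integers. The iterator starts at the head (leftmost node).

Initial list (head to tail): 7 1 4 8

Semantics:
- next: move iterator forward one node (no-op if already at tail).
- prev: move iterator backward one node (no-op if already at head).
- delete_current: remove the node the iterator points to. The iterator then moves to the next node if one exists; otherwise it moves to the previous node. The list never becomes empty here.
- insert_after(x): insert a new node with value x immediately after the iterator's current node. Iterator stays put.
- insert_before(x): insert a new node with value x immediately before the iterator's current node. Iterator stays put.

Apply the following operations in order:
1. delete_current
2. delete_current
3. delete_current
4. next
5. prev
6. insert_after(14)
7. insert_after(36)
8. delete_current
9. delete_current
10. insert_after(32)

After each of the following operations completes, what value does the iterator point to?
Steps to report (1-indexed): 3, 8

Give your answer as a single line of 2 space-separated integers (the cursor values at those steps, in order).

Answer: 8 36

Derivation:
After 1 (delete_current): list=[1, 4, 8] cursor@1
After 2 (delete_current): list=[4, 8] cursor@4
After 3 (delete_current): list=[8] cursor@8
After 4 (next): list=[8] cursor@8
After 5 (prev): list=[8] cursor@8
After 6 (insert_after(14)): list=[8, 14] cursor@8
After 7 (insert_after(36)): list=[8, 36, 14] cursor@8
After 8 (delete_current): list=[36, 14] cursor@36
After 9 (delete_current): list=[14] cursor@14
After 10 (insert_after(32)): list=[14, 32] cursor@14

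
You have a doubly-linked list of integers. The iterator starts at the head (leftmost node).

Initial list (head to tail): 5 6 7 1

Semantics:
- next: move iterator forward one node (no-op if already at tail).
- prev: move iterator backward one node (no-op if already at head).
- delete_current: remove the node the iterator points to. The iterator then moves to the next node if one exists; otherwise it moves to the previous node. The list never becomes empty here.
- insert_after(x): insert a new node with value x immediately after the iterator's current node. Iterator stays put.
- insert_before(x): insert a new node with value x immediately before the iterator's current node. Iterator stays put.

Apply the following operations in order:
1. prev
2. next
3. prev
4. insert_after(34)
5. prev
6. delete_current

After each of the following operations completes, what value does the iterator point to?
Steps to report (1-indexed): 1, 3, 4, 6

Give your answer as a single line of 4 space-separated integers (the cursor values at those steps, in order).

After 1 (prev): list=[5, 6, 7, 1] cursor@5
After 2 (next): list=[5, 6, 7, 1] cursor@6
After 3 (prev): list=[5, 6, 7, 1] cursor@5
After 4 (insert_after(34)): list=[5, 34, 6, 7, 1] cursor@5
After 5 (prev): list=[5, 34, 6, 7, 1] cursor@5
After 6 (delete_current): list=[34, 6, 7, 1] cursor@34

Answer: 5 5 5 34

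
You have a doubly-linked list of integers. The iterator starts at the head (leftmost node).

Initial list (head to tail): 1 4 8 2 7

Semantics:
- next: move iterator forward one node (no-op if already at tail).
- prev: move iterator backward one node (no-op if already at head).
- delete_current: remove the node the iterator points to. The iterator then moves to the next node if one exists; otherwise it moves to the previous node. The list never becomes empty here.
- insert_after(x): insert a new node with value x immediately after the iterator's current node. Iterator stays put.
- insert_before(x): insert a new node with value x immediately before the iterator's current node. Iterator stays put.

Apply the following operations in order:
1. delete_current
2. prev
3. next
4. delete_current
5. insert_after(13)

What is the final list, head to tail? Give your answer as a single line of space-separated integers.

Answer: 4 2 13 7

Derivation:
After 1 (delete_current): list=[4, 8, 2, 7] cursor@4
After 2 (prev): list=[4, 8, 2, 7] cursor@4
After 3 (next): list=[4, 8, 2, 7] cursor@8
After 4 (delete_current): list=[4, 2, 7] cursor@2
After 5 (insert_after(13)): list=[4, 2, 13, 7] cursor@2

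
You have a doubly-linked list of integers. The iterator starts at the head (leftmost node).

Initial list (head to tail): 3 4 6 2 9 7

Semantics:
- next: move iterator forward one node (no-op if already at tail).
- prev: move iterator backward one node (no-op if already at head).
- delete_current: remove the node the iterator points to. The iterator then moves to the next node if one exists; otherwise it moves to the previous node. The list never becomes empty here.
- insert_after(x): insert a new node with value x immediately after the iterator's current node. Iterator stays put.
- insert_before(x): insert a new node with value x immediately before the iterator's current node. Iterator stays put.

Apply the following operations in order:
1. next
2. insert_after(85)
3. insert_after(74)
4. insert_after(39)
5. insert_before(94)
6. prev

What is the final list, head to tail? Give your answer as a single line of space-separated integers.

After 1 (next): list=[3, 4, 6, 2, 9, 7] cursor@4
After 2 (insert_after(85)): list=[3, 4, 85, 6, 2, 9, 7] cursor@4
After 3 (insert_after(74)): list=[3, 4, 74, 85, 6, 2, 9, 7] cursor@4
After 4 (insert_after(39)): list=[3, 4, 39, 74, 85, 6, 2, 9, 7] cursor@4
After 5 (insert_before(94)): list=[3, 94, 4, 39, 74, 85, 6, 2, 9, 7] cursor@4
After 6 (prev): list=[3, 94, 4, 39, 74, 85, 6, 2, 9, 7] cursor@94

Answer: 3 94 4 39 74 85 6 2 9 7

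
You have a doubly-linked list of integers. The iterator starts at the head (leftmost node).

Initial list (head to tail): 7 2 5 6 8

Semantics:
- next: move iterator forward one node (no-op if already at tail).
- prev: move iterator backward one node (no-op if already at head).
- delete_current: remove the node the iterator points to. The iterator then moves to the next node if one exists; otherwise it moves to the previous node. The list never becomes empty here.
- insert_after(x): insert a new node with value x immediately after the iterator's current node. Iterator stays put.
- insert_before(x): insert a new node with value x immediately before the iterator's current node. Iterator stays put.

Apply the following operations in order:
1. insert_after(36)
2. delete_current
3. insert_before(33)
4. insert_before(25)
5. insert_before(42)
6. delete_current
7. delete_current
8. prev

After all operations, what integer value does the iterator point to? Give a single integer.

After 1 (insert_after(36)): list=[7, 36, 2, 5, 6, 8] cursor@7
After 2 (delete_current): list=[36, 2, 5, 6, 8] cursor@36
After 3 (insert_before(33)): list=[33, 36, 2, 5, 6, 8] cursor@36
After 4 (insert_before(25)): list=[33, 25, 36, 2, 5, 6, 8] cursor@36
After 5 (insert_before(42)): list=[33, 25, 42, 36, 2, 5, 6, 8] cursor@36
After 6 (delete_current): list=[33, 25, 42, 2, 5, 6, 8] cursor@2
After 7 (delete_current): list=[33, 25, 42, 5, 6, 8] cursor@5
After 8 (prev): list=[33, 25, 42, 5, 6, 8] cursor@42

Answer: 42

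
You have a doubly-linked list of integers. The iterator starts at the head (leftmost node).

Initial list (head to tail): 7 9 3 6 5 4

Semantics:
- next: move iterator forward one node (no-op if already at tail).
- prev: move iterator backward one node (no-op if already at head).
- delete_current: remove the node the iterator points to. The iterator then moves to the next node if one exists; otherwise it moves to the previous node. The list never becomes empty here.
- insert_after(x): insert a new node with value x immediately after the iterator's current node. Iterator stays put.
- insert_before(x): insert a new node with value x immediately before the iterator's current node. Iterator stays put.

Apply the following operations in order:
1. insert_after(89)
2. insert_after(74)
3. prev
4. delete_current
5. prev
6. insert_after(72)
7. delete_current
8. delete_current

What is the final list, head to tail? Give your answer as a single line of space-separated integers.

After 1 (insert_after(89)): list=[7, 89, 9, 3, 6, 5, 4] cursor@7
After 2 (insert_after(74)): list=[7, 74, 89, 9, 3, 6, 5, 4] cursor@7
After 3 (prev): list=[7, 74, 89, 9, 3, 6, 5, 4] cursor@7
After 4 (delete_current): list=[74, 89, 9, 3, 6, 5, 4] cursor@74
After 5 (prev): list=[74, 89, 9, 3, 6, 5, 4] cursor@74
After 6 (insert_after(72)): list=[74, 72, 89, 9, 3, 6, 5, 4] cursor@74
After 7 (delete_current): list=[72, 89, 9, 3, 6, 5, 4] cursor@72
After 8 (delete_current): list=[89, 9, 3, 6, 5, 4] cursor@89

Answer: 89 9 3 6 5 4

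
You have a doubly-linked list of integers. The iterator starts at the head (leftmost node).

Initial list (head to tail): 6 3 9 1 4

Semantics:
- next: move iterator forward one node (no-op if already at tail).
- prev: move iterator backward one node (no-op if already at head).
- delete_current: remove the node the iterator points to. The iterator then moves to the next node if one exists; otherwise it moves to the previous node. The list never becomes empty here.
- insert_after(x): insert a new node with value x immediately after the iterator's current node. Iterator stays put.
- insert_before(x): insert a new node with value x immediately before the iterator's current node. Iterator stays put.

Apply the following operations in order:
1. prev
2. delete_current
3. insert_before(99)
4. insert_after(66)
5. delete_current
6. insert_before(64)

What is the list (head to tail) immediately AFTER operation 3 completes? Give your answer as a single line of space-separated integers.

Answer: 99 3 9 1 4

Derivation:
After 1 (prev): list=[6, 3, 9, 1, 4] cursor@6
After 2 (delete_current): list=[3, 9, 1, 4] cursor@3
After 3 (insert_before(99)): list=[99, 3, 9, 1, 4] cursor@3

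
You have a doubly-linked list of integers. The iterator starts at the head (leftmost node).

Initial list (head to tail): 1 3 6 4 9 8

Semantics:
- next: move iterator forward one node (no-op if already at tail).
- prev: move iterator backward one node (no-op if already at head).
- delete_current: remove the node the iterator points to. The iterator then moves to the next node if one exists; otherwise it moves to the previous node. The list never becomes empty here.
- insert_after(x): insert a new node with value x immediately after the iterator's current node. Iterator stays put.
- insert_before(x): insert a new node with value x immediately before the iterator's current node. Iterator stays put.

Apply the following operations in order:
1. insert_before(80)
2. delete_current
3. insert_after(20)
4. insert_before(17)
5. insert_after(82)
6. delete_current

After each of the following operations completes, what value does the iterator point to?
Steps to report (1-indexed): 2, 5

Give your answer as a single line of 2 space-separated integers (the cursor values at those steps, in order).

After 1 (insert_before(80)): list=[80, 1, 3, 6, 4, 9, 8] cursor@1
After 2 (delete_current): list=[80, 3, 6, 4, 9, 8] cursor@3
After 3 (insert_after(20)): list=[80, 3, 20, 6, 4, 9, 8] cursor@3
After 4 (insert_before(17)): list=[80, 17, 3, 20, 6, 4, 9, 8] cursor@3
After 5 (insert_after(82)): list=[80, 17, 3, 82, 20, 6, 4, 9, 8] cursor@3
After 6 (delete_current): list=[80, 17, 82, 20, 6, 4, 9, 8] cursor@82

Answer: 3 3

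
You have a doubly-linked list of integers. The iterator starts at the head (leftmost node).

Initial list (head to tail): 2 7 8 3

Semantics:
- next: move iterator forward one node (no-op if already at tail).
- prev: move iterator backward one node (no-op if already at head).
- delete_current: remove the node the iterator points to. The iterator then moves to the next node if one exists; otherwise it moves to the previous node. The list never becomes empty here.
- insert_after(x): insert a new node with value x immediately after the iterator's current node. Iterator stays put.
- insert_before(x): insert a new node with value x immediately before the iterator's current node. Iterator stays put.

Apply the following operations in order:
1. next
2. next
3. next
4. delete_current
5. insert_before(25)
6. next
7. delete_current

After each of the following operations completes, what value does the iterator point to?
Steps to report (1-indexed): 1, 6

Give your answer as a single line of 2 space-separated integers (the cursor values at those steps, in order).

After 1 (next): list=[2, 7, 8, 3] cursor@7
After 2 (next): list=[2, 7, 8, 3] cursor@8
After 3 (next): list=[2, 7, 8, 3] cursor@3
After 4 (delete_current): list=[2, 7, 8] cursor@8
After 5 (insert_before(25)): list=[2, 7, 25, 8] cursor@8
After 6 (next): list=[2, 7, 25, 8] cursor@8
After 7 (delete_current): list=[2, 7, 25] cursor@25

Answer: 7 8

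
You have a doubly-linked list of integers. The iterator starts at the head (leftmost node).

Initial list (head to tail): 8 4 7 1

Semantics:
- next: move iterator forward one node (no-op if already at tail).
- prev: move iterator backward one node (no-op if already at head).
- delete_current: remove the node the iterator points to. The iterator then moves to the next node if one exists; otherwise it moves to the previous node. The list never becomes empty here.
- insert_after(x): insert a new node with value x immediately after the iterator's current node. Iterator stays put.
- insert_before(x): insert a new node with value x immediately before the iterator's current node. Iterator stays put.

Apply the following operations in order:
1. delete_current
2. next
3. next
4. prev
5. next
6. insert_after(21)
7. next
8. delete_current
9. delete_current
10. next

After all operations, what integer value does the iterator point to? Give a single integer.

Answer: 7

Derivation:
After 1 (delete_current): list=[4, 7, 1] cursor@4
After 2 (next): list=[4, 7, 1] cursor@7
After 3 (next): list=[4, 7, 1] cursor@1
After 4 (prev): list=[4, 7, 1] cursor@7
After 5 (next): list=[4, 7, 1] cursor@1
After 6 (insert_after(21)): list=[4, 7, 1, 21] cursor@1
After 7 (next): list=[4, 7, 1, 21] cursor@21
After 8 (delete_current): list=[4, 7, 1] cursor@1
After 9 (delete_current): list=[4, 7] cursor@7
After 10 (next): list=[4, 7] cursor@7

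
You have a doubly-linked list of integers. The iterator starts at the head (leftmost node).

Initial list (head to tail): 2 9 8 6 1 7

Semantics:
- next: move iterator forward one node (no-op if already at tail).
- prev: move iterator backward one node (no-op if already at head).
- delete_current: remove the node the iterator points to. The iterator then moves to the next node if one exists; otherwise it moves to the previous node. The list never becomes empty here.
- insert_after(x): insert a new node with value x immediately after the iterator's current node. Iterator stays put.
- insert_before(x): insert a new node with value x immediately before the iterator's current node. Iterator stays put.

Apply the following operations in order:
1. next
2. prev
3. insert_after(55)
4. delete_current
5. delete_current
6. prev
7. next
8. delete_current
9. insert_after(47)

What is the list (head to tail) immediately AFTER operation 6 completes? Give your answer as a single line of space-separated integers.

Answer: 9 8 6 1 7

Derivation:
After 1 (next): list=[2, 9, 8, 6, 1, 7] cursor@9
After 2 (prev): list=[2, 9, 8, 6, 1, 7] cursor@2
After 3 (insert_after(55)): list=[2, 55, 9, 8, 6, 1, 7] cursor@2
After 4 (delete_current): list=[55, 9, 8, 6, 1, 7] cursor@55
After 5 (delete_current): list=[9, 8, 6, 1, 7] cursor@9
After 6 (prev): list=[9, 8, 6, 1, 7] cursor@9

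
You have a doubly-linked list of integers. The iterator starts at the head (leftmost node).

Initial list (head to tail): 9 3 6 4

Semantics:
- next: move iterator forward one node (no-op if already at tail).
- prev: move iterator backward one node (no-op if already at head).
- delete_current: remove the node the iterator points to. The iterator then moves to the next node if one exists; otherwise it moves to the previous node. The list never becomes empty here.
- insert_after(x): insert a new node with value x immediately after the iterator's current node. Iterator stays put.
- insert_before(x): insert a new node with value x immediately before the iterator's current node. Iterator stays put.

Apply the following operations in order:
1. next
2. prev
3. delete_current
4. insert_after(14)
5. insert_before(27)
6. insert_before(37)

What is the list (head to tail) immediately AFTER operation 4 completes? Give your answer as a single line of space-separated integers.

After 1 (next): list=[9, 3, 6, 4] cursor@3
After 2 (prev): list=[9, 3, 6, 4] cursor@9
After 3 (delete_current): list=[3, 6, 4] cursor@3
After 4 (insert_after(14)): list=[3, 14, 6, 4] cursor@3

Answer: 3 14 6 4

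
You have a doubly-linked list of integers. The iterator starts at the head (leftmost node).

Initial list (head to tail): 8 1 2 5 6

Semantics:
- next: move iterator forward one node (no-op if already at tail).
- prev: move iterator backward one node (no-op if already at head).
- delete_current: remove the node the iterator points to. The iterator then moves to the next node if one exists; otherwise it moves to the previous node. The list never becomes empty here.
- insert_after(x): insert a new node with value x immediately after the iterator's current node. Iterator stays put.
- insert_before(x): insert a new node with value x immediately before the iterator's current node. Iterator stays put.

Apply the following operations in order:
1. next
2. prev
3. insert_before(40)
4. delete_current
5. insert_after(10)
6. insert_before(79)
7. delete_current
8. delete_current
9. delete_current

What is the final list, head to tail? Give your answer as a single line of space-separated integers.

Answer: 40 79 5 6

Derivation:
After 1 (next): list=[8, 1, 2, 5, 6] cursor@1
After 2 (prev): list=[8, 1, 2, 5, 6] cursor@8
After 3 (insert_before(40)): list=[40, 8, 1, 2, 5, 6] cursor@8
After 4 (delete_current): list=[40, 1, 2, 5, 6] cursor@1
After 5 (insert_after(10)): list=[40, 1, 10, 2, 5, 6] cursor@1
After 6 (insert_before(79)): list=[40, 79, 1, 10, 2, 5, 6] cursor@1
After 7 (delete_current): list=[40, 79, 10, 2, 5, 6] cursor@10
After 8 (delete_current): list=[40, 79, 2, 5, 6] cursor@2
After 9 (delete_current): list=[40, 79, 5, 6] cursor@5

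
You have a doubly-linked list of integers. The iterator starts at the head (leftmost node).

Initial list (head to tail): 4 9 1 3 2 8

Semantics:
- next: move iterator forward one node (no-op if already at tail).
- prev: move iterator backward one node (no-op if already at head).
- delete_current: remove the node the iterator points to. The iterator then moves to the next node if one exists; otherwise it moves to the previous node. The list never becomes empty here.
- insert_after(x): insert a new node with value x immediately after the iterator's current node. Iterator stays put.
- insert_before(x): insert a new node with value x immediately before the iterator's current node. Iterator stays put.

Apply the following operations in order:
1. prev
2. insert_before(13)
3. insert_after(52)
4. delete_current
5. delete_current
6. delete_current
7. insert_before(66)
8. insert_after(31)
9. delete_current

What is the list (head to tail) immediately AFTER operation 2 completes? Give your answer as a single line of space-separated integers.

After 1 (prev): list=[4, 9, 1, 3, 2, 8] cursor@4
After 2 (insert_before(13)): list=[13, 4, 9, 1, 3, 2, 8] cursor@4

Answer: 13 4 9 1 3 2 8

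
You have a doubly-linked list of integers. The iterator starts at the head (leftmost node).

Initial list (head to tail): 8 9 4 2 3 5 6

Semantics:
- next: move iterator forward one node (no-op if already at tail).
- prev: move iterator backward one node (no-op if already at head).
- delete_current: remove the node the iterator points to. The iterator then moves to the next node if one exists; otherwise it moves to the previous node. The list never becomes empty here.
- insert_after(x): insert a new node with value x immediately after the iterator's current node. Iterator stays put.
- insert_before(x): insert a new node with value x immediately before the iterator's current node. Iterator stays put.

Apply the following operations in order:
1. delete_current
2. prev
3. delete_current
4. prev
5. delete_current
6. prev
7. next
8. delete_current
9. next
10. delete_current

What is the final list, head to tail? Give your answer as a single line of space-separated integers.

Answer: 2 5

Derivation:
After 1 (delete_current): list=[9, 4, 2, 3, 5, 6] cursor@9
After 2 (prev): list=[9, 4, 2, 3, 5, 6] cursor@9
After 3 (delete_current): list=[4, 2, 3, 5, 6] cursor@4
After 4 (prev): list=[4, 2, 3, 5, 6] cursor@4
After 5 (delete_current): list=[2, 3, 5, 6] cursor@2
After 6 (prev): list=[2, 3, 5, 6] cursor@2
After 7 (next): list=[2, 3, 5, 6] cursor@3
After 8 (delete_current): list=[2, 5, 6] cursor@5
After 9 (next): list=[2, 5, 6] cursor@6
After 10 (delete_current): list=[2, 5] cursor@5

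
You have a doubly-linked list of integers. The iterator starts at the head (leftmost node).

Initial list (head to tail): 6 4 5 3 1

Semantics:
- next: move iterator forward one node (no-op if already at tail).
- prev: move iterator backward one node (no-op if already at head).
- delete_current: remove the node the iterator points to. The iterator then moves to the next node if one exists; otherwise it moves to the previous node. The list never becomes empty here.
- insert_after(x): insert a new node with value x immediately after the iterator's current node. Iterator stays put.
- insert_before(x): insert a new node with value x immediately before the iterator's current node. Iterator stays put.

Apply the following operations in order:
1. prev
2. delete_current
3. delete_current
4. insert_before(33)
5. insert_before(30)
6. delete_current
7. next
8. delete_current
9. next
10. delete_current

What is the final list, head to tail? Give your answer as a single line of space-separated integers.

After 1 (prev): list=[6, 4, 5, 3, 1] cursor@6
After 2 (delete_current): list=[4, 5, 3, 1] cursor@4
After 3 (delete_current): list=[5, 3, 1] cursor@5
After 4 (insert_before(33)): list=[33, 5, 3, 1] cursor@5
After 5 (insert_before(30)): list=[33, 30, 5, 3, 1] cursor@5
After 6 (delete_current): list=[33, 30, 3, 1] cursor@3
After 7 (next): list=[33, 30, 3, 1] cursor@1
After 8 (delete_current): list=[33, 30, 3] cursor@3
After 9 (next): list=[33, 30, 3] cursor@3
After 10 (delete_current): list=[33, 30] cursor@30

Answer: 33 30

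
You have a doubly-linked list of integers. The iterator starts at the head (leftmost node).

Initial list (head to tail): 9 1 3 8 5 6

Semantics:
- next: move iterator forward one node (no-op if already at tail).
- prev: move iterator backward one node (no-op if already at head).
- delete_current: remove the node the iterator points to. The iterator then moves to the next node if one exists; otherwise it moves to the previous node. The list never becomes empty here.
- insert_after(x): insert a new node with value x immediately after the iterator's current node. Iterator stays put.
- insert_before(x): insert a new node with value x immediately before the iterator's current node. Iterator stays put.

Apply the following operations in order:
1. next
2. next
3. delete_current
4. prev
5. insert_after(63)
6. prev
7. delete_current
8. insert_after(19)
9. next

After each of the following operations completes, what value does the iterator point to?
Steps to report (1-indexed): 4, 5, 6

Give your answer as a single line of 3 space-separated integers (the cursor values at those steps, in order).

After 1 (next): list=[9, 1, 3, 8, 5, 6] cursor@1
After 2 (next): list=[9, 1, 3, 8, 5, 6] cursor@3
After 3 (delete_current): list=[9, 1, 8, 5, 6] cursor@8
After 4 (prev): list=[9, 1, 8, 5, 6] cursor@1
After 5 (insert_after(63)): list=[9, 1, 63, 8, 5, 6] cursor@1
After 6 (prev): list=[9, 1, 63, 8, 5, 6] cursor@9
After 7 (delete_current): list=[1, 63, 8, 5, 6] cursor@1
After 8 (insert_after(19)): list=[1, 19, 63, 8, 5, 6] cursor@1
After 9 (next): list=[1, 19, 63, 8, 5, 6] cursor@19

Answer: 1 1 9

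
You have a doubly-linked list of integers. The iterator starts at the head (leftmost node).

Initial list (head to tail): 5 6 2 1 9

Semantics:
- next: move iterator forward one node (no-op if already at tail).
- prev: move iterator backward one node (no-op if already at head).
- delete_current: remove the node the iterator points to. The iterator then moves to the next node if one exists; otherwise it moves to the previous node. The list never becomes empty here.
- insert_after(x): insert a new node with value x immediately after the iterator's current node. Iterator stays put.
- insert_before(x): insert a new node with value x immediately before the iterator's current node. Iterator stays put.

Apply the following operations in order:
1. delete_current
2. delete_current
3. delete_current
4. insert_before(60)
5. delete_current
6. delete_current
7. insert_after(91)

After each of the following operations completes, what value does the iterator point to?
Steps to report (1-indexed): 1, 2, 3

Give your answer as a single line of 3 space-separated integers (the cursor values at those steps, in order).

Answer: 6 2 1

Derivation:
After 1 (delete_current): list=[6, 2, 1, 9] cursor@6
After 2 (delete_current): list=[2, 1, 9] cursor@2
After 3 (delete_current): list=[1, 9] cursor@1
After 4 (insert_before(60)): list=[60, 1, 9] cursor@1
After 5 (delete_current): list=[60, 9] cursor@9
After 6 (delete_current): list=[60] cursor@60
After 7 (insert_after(91)): list=[60, 91] cursor@60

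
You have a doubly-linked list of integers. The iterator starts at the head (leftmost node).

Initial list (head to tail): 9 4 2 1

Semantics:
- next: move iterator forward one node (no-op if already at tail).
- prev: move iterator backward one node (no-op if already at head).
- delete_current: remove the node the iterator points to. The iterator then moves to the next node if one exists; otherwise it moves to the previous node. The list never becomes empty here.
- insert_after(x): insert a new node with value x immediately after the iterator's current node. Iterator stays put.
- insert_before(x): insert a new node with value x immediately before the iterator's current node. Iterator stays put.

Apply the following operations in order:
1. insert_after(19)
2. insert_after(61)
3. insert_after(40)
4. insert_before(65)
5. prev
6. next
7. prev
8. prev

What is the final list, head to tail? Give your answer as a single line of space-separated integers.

After 1 (insert_after(19)): list=[9, 19, 4, 2, 1] cursor@9
After 2 (insert_after(61)): list=[9, 61, 19, 4, 2, 1] cursor@9
After 3 (insert_after(40)): list=[9, 40, 61, 19, 4, 2, 1] cursor@9
After 4 (insert_before(65)): list=[65, 9, 40, 61, 19, 4, 2, 1] cursor@9
After 5 (prev): list=[65, 9, 40, 61, 19, 4, 2, 1] cursor@65
After 6 (next): list=[65, 9, 40, 61, 19, 4, 2, 1] cursor@9
After 7 (prev): list=[65, 9, 40, 61, 19, 4, 2, 1] cursor@65
After 8 (prev): list=[65, 9, 40, 61, 19, 4, 2, 1] cursor@65

Answer: 65 9 40 61 19 4 2 1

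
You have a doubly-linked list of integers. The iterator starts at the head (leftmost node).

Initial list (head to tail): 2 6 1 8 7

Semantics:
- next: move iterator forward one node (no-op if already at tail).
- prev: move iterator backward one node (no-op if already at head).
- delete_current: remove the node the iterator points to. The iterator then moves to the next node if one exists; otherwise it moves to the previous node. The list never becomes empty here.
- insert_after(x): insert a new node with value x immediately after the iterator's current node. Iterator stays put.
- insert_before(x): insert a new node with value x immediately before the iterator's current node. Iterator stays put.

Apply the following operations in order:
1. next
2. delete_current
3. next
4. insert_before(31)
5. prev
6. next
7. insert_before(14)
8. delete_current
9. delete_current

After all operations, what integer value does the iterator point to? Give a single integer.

After 1 (next): list=[2, 6, 1, 8, 7] cursor@6
After 2 (delete_current): list=[2, 1, 8, 7] cursor@1
After 3 (next): list=[2, 1, 8, 7] cursor@8
After 4 (insert_before(31)): list=[2, 1, 31, 8, 7] cursor@8
After 5 (prev): list=[2, 1, 31, 8, 7] cursor@31
After 6 (next): list=[2, 1, 31, 8, 7] cursor@8
After 7 (insert_before(14)): list=[2, 1, 31, 14, 8, 7] cursor@8
After 8 (delete_current): list=[2, 1, 31, 14, 7] cursor@7
After 9 (delete_current): list=[2, 1, 31, 14] cursor@14

Answer: 14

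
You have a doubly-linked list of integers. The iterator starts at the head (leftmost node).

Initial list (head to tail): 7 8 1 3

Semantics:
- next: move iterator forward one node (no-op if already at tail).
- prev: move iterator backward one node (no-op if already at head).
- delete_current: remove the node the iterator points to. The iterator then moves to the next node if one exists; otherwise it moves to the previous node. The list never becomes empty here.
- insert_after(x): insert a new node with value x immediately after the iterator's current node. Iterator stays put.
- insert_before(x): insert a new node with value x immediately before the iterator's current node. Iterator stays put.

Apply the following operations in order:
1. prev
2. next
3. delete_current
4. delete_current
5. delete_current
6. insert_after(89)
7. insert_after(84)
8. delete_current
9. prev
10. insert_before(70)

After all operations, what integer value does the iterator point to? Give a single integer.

After 1 (prev): list=[7, 8, 1, 3] cursor@7
After 2 (next): list=[7, 8, 1, 3] cursor@8
After 3 (delete_current): list=[7, 1, 3] cursor@1
After 4 (delete_current): list=[7, 3] cursor@3
After 5 (delete_current): list=[7] cursor@7
After 6 (insert_after(89)): list=[7, 89] cursor@7
After 7 (insert_after(84)): list=[7, 84, 89] cursor@7
After 8 (delete_current): list=[84, 89] cursor@84
After 9 (prev): list=[84, 89] cursor@84
After 10 (insert_before(70)): list=[70, 84, 89] cursor@84

Answer: 84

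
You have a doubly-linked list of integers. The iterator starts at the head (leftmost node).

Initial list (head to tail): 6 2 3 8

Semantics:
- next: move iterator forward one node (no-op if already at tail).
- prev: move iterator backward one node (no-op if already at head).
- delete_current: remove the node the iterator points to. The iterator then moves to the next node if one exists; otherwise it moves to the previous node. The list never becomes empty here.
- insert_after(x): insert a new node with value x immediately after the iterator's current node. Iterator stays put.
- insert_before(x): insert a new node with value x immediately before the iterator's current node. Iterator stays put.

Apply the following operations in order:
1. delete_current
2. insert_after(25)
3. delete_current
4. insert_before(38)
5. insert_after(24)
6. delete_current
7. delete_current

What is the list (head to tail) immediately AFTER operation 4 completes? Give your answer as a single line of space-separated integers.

Answer: 38 25 3 8

Derivation:
After 1 (delete_current): list=[2, 3, 8] cursor@2
After 2 (insert_after(25)): list=[2, 25, 3, 8] cursor@2
After 3 (delete_current): list=[25, 3, 8] cursor@25
After 4 (insert_before(38)): list=[38, 25, 3, 8] cursor@25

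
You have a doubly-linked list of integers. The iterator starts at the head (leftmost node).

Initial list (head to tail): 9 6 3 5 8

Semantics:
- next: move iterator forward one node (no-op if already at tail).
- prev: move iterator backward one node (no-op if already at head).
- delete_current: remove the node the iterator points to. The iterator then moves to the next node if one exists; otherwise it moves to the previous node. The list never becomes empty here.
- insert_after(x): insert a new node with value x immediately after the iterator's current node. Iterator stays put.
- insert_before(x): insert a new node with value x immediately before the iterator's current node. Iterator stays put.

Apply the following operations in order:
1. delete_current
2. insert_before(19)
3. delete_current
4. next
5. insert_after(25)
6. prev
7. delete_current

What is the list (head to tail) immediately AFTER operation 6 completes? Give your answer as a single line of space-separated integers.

After 1 (delete_current): list=[6, 3, 5, 8] cursor@6
After 2 (insert_before(19)): list=[19, 6, 3, 5, 8] cursor@6
After 3 (delete_current): list=[19, 3, 5, 8] cursor@3
After 4 (next): list=[19, 3, 5, 8] cursor@5
After 5 (insert_after(25)): list=[19, 3, 5, 25, 8] cursor@5
After 6 (prev): list=[19, 3, 5, 25, 8] cursor@3

Answer: 19 3 5 25 8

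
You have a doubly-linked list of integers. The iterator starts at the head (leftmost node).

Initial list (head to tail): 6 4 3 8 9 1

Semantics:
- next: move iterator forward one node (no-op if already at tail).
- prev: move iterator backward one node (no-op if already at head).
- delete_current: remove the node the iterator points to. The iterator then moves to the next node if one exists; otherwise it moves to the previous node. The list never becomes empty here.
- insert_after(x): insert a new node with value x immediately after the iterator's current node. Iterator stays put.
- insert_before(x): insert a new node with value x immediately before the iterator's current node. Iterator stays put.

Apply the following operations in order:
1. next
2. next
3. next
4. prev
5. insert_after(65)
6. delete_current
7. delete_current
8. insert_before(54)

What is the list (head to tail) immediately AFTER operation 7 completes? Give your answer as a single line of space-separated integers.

After 1 (next): list=[6, 4, 3, 8, 9, 1] cursor@4
After 2 (next): list=[6, 4, 3, 8, 9, 1] cursor@3
After 3 (next): list=[6, 4, 3, 8, 9, 1] cursor@8
After 4 (prev): list=[6, 4, 3, 8, 9, 1] cursor@3
After 5 (insert_after(65)): list=[6, 4, 3, 65, 8, 9, 1] cursor@3
After 6 (delete_current): list=[6, 4, 65, 8, 9, 1] cursor@65
After 7 (delete_current): list=[6, 4, 8, 9, 1] cursor@8

Answer: 6 4 8 9 1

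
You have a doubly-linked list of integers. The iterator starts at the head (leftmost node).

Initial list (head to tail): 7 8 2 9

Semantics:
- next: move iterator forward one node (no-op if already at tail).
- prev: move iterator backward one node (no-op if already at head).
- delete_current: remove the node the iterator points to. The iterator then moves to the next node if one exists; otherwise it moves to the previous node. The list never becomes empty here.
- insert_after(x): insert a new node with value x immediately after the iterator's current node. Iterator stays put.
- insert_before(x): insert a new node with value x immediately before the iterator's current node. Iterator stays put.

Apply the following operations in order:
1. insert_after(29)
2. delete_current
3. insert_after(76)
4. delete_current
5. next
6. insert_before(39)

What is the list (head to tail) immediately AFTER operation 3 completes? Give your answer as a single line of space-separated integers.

Answer: 29 76 8 2 9

Derivation:
After 1 (insert_after(29)): list=[7, 29, 8, 2, 9] cursor@7
After 2 (delete_current): list=[29, 8, 2, 9] cursor@29
After 3 (insert_after(76)): list=[29, 76, 8, 2, 9] cursor@29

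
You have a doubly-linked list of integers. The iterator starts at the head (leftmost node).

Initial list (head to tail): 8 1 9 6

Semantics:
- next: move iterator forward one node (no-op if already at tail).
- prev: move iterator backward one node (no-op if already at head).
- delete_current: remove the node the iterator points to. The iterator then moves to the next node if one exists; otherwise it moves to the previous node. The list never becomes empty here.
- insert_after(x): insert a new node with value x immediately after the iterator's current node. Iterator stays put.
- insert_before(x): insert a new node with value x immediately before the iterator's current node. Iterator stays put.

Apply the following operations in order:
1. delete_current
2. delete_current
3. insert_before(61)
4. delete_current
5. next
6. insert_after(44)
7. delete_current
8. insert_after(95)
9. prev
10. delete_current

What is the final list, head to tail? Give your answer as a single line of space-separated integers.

After 1 (delete_current): list=[1, 9, 6] cursor@1
After 2 (delete_current): list=[9, 6] cursor@9
After 3 (insert_before(61)): list=[61, 9, 6] cursor@9
After 4 (delete_current): list=[61, 6] cursor@6
After 5 (next): list=[61, 6] cursor@6
After 6 (insert_after(44)): list=[61, 6, 44] cursor@6
After 7 (delete_current): list=[61, 44] cursor@44
After 8 (insert_after(95)): list=[61, 44, 95] cursor@44
After 9 (prev): list=[61, 44, 95] cursor@61
After 10 (delete_current): list=[44, 95] cursor@44

Answer: 44 95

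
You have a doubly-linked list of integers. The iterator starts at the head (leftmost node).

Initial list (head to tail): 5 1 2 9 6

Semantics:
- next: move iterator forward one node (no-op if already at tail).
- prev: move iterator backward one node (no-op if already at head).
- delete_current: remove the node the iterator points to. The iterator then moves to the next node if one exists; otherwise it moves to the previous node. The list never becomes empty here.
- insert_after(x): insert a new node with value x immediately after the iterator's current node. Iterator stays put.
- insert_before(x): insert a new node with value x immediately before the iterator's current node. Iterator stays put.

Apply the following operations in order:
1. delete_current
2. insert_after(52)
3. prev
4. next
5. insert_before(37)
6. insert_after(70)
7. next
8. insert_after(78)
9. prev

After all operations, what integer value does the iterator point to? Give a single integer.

After 1 (delete_current): list=[1, 2, 9, 6] cursor@1
After 2 (insert_after(52)): list=[1, 52, 2, 9, 6] cursor@1
After 3 (prev): list=[1, 52, 2, 9, 6] cursor@1
After 4 (next): list=[1, 52, 2, 9, 6] cursor@52
After 5 (insert_before(37)): list=[1, 37, 52, 2, 9, 6] cursor@52
After 6 (insert_after(70)): list=[1, 37, 52, 70, 2, 9, 6] cursor@52
After 7 (next): list=[1, 37, 52, 70, 2, 9, 6] cursor@70
After 8 (insert_after(78)): list=[1, 37, 52, 70, 78, 2, 9, 6] cursor@70
After 9 (prev): list=[1, 37, 52, 70, 78, 2, 9, 6] cursor@52

Answer: 52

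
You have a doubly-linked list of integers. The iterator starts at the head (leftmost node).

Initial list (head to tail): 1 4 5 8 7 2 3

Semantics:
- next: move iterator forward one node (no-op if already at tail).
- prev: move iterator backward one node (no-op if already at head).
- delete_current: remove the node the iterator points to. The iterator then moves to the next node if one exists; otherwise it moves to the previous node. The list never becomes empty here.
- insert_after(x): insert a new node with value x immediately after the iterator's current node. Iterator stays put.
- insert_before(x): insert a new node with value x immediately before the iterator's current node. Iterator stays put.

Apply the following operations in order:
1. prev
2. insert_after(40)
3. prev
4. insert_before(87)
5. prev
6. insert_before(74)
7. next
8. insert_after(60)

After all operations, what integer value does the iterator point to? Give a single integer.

Answer: 1

Derivation:
After 1 (prev): list=[1, 4, 5, 8, 7, 2, 3] cursor@1
After 2 (insert_after(40)): list=[1, 40, 4, 5, 8, 7, 2, 3] cursor@1
After 3 (prev): list=[1, 40, 4, 5, 8, 7, 2, 3] cursor@1
After 4 (insert_before(87)): list=[87, 1, 40, 4, 5, 8, 7, 2, 3] cursor@1
After 5 (prev): list=[87, 1, 40, 4, 5, 8, 7, 2, 3] cursor@87
After 6 (insert_before(74)): list=[74, 87, 1, 40, 4, 5, 8, 7, 2, 3] cursor@87
After 7 (next): list=[74, 87, 1, 40, 4, 5, 8, 7, 2, 3] cursor@1
After 8 (insert_after(60)): list=[74, 87, 1, 60, 40, 4, 5, 8, 7, 2, 3] cursor@1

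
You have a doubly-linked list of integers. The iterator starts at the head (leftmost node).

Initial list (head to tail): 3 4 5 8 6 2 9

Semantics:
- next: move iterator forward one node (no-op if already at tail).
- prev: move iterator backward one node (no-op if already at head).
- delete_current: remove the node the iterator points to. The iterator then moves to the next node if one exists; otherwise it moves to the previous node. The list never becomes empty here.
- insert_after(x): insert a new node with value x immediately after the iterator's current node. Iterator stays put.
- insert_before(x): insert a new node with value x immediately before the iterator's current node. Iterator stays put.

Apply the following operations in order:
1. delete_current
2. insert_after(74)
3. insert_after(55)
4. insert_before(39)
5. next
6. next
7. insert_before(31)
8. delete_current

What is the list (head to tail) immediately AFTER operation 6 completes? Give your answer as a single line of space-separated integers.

Answer: 39 4 55 74 5 8 6 2 9

Derivation:
After 1 (delete_current): list=[4, 5, 8, 6, 2, 9] cursor@4
After 2 (insert_after(74)): list=[4, 74, 5, 8, 6, 2, 9] cursor@4
After 3 (insert_after(55)): list=[4, 55, 74, 5, 8, 6, 2, 9] cursor@4
After 4 (insert_before(39)): list=[39, 4, 55, 74, 5, 8, 6, 2, 9] cursor@4
After 5 (next): list=[39, 4, 55, 74, 5, 8, 6, 2, 9] cursor@55
After 6 (next): list=[39, 4, 55, 74, 5, 8, 6, 2, 9] cursor@74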